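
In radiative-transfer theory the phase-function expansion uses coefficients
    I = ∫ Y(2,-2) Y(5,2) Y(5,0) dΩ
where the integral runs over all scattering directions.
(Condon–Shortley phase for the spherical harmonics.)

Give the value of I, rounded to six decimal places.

Rules hold: Σm=0, L=12 even, 3≤5≤7.
N = 5·11·11 = 605
Δ = 2!·2!·8!/13! = 1/38610
Racah Σ t=0..2: t=0:+1/2880 t=1:−1/576 t=2:+1/2880 = -1/960
⇒ 3j(2 5 5; 0 0 0)² = 10/429, sgn +1
Racah Σ t=2..2: t=2:+1/2880 = 1/2880
⇒ 3j(2 5 5; -2 2 0)² = 14/429, sgn -1
4πI² = N·(3j₀)²·(3jₘ)² = 700/1521
I = -1·√(0.460224/4π) = -0.19137248

-0.191372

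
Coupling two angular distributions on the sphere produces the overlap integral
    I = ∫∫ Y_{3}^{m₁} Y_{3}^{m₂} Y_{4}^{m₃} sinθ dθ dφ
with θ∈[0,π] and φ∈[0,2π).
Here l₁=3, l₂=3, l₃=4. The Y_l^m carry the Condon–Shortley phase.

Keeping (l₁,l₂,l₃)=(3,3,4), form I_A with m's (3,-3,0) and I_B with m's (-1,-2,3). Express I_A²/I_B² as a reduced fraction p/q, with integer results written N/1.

9/14

Shared (l₁,l₂,l₃)=(3,3,4): N and (l;000)² cancel in I_A²/I_B².
A: Δ = 2!·4!·4!/11! = 1/34650; Racah Σ t=0..0: t=0:+1/1152 = 1/1152; ⇒ 3j(3 3 4; 3 -3 0)² = 1/154, sgn +1
B: Δ = 2!·4!·4!/11! = 1/34650; Racah Σ t=0..1: t=0:+1/288 t=1:−1/144 = -1/288; ⇒ 3j(3 3 4; -1 -2 3)² = 1/99, sgn +1
I_A²/I_B² = (1/154)/(1/99) = 9/14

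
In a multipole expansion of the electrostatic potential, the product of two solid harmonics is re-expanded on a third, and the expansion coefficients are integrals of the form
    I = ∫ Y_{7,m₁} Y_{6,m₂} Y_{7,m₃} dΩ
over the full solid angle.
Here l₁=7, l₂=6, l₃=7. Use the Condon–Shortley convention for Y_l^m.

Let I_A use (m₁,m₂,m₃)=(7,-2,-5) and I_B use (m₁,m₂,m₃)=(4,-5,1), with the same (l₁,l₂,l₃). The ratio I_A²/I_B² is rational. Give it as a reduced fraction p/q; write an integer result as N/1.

65/28

l's match ⇒ only the (l;m) 3-j factors differ between A and B.
A: triangle coeff Δ(7,6,7) = 1/2444321880; Σ_t [0,0]: t=0:+1/1393459200 = 1/1393459200; (3j)²=11/646 [(7 6 7; 7 -2 -5)], sign=+1
B: triangle coeff Δ(7,6,7) = 1/2444321880; Σ_t [0,1]: t=0:+1/62208000 t=1:−1/124416000 = 1/124416000; (3j)²=154/20995 [(7 6 7; 4 -5 1)], sign=+1
I_A²/I_B² = (11/646)/(154/20995) = 65/28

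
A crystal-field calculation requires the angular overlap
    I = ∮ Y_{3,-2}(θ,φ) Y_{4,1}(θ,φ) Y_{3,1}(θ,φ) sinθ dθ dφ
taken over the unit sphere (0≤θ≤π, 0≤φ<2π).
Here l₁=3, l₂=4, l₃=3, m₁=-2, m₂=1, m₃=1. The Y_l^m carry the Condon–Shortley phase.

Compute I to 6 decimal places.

0.145070

Checks pass: Σm=0; 10 even; l₃=3∈[1,7].
(2·3+1)(2·4+1)(2·3+1) = 441
Δ: 4! 2! 4! / 11! → 1/34650
sum: t=1:−1/72 t=2:+1/16 t=3:−1/72 = 5/144
3j²(3 4 3; 0 0 0) = Δ·Π!·Σ² = 2/77  (sign -1)
sum: t=3:−1/48 t=4:+1/144 = -1/72
3j²(3 4 3; -2 1 1) = Δ·Π!·Σ² = 16/693  (sign -1)
combine: 4πI² = 441·2/77·16/693 = 32/121
take √, sign +1: I = 0.14506992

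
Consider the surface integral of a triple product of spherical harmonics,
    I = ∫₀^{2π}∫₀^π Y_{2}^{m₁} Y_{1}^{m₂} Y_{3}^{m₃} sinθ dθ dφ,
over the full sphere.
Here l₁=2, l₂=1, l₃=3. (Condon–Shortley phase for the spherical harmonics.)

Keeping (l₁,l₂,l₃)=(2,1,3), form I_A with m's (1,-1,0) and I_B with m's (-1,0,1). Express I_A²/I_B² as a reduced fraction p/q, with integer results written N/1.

Shared (l₁,l₂,l₃)=(2,1,3): N and (l;000)² cancel in I_A²/I_B².
A: Δ = 0!·4!·2!/7! = 1/105; Racah Σ t=0..0: t=0:+1/12 = 1/12; ⇒ 3j(2 1 3; 1 -1 0)² = 1/35, sgn -1
B: Δ = 0!·4!·2!/7! = 1/105; Racah Σ t=0..0: t=0:+1/6 = 1/6; ⇒ 3j(2 1 3; -1 0 1)² = 8/105, sgn +1
I_A²/I_B² = (1/35)/(8/105) = 3/8

3/8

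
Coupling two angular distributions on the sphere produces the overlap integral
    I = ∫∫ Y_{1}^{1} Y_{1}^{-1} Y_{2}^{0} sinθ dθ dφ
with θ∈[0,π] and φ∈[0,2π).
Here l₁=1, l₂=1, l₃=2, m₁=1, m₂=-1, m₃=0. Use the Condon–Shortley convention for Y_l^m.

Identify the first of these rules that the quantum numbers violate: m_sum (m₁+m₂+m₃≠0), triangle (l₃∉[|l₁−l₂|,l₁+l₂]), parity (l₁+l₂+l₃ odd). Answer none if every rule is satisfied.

none

Σmᵢ = 0  ✓
l₃∈[|l₁−l₂|,l₁+l₂]=[0,2], have l₃=2  ✓
Σlᵢ = 4 ⇒ even  ✓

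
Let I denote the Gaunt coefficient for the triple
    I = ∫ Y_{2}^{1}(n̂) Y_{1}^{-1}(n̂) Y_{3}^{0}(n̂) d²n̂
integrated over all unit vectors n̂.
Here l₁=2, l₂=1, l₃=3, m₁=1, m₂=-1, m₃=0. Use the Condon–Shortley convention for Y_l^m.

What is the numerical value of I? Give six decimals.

Rules hold: Σm=0, L=6 even, 1≤3≤3.
N = 5·3·7 = 105
Δ = 0!·4!·2!/7! = 1/105
Racah Σ t=0..0: t=0:+1/4 = 1/4
⇒ 3j(2 1 3; 0 0 0)² = 3/35, sgn -1
Racah Σ t=0..0: t=0:+1/12 = 1/12
⇒ 3j(2 1 3; 1 -1 0)² = 1/35, sgn -1
4πI² = N·(3j₀)²·(3jₘ)² = 9/35
I = +1·√(0.257143/4π) = 0.14304817

0.143048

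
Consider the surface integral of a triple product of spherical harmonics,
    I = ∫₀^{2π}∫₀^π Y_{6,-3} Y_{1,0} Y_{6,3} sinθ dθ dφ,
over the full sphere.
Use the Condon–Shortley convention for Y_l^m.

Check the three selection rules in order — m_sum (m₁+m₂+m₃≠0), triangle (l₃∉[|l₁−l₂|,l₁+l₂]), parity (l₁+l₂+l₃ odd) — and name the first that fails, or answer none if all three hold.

parity

azimuthal sum: -3 + 0 + 3 = 0  ✓
5 ≤ 6 ≤ 7 (triangle on l)  ✓
L = 6 + 1 + 6 = 13 (odd)  ✗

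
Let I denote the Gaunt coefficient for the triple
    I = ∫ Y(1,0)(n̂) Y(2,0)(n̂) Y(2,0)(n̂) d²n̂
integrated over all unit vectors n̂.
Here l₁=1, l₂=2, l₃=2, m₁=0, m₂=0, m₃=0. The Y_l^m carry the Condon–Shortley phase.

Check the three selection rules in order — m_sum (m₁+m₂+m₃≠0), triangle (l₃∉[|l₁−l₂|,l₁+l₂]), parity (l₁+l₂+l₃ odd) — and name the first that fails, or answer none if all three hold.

parity

m₁+m₂+m₃ = 0 + 0 + 0 = 0  ✓
triangle: |1−2|=1 ≤ l₃=2 ≤ 1+2=3  ✓
parity: l₁+l₂+l₃ = 5 is odd  ✗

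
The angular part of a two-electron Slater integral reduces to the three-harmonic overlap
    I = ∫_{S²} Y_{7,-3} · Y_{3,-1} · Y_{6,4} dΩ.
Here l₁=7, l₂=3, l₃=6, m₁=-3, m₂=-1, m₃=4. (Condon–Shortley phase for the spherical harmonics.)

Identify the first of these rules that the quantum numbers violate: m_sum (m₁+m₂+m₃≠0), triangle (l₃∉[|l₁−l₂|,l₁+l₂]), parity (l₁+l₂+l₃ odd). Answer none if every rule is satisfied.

none

m₁+m₂+m₃ = -3 − 1 + 4 = 0  ✓
triangle: |7−3|=4 ≤ l₃=6 ≤ 7+3=10  ✓
parity: l₁+l₂+l₃ = 16 is even  ✓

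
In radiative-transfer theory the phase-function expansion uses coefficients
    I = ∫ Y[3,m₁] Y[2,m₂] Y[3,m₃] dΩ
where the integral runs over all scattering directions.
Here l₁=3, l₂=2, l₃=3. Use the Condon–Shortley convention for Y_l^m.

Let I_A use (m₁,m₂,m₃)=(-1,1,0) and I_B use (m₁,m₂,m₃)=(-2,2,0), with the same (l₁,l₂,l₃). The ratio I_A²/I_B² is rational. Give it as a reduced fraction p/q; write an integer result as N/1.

1/10

Shared (l₁,l₂,l₃)=(3,2,3): N and (l;000)² cancel in I_A²/I_B².
A: Δ = 2!·4!·2!/9! = 1/3780; Racah Σ t=1..2: t=1:−1/12 t=2:+1/8 = 1/24; ⇒ 3j(3 2 3; -1 1 0)² = 1/210, sgn -1
B: Δ = 2!·4!·2!/9! = 1/3780; Racah Σ t=2..2: t=2:+1/24 = 1/24; ⇒ 3j(3 2 3; -2 2 0)² = 1/21, sgn -1
I_A²/I_B² = (1/210)/(1/21) = 1/10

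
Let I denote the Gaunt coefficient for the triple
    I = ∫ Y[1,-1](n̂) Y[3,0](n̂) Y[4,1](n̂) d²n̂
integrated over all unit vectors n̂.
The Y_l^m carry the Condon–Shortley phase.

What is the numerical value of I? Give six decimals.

-0.194664

Rules hold: Σm=0, L=8 even, 2≤4≤4.
N = 3·7·9 = 189
Δ = 0!·2!·6!/9! = 1/252
Racah Σ t=0..0: t=0:+1/36 = 1/36
⇒ 3j(1 3 4; 0 0 0)² = 4/63, sgn +1
Racah Σ t=0..0: t=0:+1/72 = 1/72
⇒ 3j(1 3 4; -1 0 1)² = 5/126, sgn -1
4πI² = N·(3j₀)²·(3jₘ)² = 10/21
I = -1·√(0.47619/4π) = -0.19466390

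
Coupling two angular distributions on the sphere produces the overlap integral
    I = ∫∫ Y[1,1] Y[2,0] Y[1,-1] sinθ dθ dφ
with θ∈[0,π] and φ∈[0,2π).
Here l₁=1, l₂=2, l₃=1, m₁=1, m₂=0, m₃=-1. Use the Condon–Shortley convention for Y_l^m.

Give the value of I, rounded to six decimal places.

m-sum 0 ✓  L=4 even ✓  1≤1≤3 ✓
Π(2lᵢ+1) = 3×5×3 = 45
triangle coeff Δ(1,2,1) = 1/30
Σ_t [1,1]: t=1:−1/1 = -1/1
(3j)²=2/15 [(1 2 1; 0 0 0)], sign=+1
Σ_t [0,0]: t=0:+1/4 = 1/4
(3j)²=1/30 [(1 2 1; 1 0 -1)], sign=+1
⇒ 4πI² = 1/5
I = (+1)√(1/5/(4π)) = 0.12615663

0.126157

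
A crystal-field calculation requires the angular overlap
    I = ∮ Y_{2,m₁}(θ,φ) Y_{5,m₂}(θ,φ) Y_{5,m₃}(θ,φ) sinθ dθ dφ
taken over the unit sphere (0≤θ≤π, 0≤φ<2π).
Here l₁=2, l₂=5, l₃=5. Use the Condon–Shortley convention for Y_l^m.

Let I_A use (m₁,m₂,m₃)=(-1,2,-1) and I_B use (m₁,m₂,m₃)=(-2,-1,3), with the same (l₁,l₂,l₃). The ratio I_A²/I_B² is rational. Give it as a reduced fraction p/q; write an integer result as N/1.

l's match ⇒ only the (l;m) 3-j factors differ between A and B.
A: triangle coeff Δ(2,5,5) = 1/38610; Σ_t [1,2]: t=1:−1/2880 t=2:+1/1440 = 1/2880; (3j)²=7/715 [(2 5 5; -1 2 -1)], sign=+1
B: triangle coeff Δ(2,5,5) = 1/38610; Σ_t [2,2]: t=2:+1/5760 = 1/5760; (3j)²=56/2145 [(2 5 5; -2 -1 3)], sign=+1
I_A²/I_B² = (7/715)/(56/2145) = 3/8

3/8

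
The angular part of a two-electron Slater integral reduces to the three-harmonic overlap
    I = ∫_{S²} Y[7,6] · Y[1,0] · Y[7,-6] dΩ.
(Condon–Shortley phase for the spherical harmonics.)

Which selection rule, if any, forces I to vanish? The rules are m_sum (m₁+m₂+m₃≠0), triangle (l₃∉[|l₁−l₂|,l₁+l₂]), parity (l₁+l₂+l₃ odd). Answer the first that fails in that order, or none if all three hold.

Σmᵢ = 0  ✓
l₃∈[|l₁−l₂|,l₁+l₂]=[6,8], have l₃=7  ✓
Σlᵢ = 15 ⇒ odd  ✗

parity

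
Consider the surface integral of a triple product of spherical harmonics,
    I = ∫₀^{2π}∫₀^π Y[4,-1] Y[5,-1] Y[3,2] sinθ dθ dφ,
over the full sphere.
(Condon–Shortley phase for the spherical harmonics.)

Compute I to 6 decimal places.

0.138239

m-sum 0 ✓  L=12 even ✓  1≤3≤9 ✓
Π(2lᵢ+1) = 9×11×7 = 693
triangle coeff Δ(4,5,3) = 1/180180
Σ_t [2,4]: t=2:+1/576 t=3:−1/144 t=4:+1/576 = -1/288
(3j)²=20/1001 [(4 5 3; 0 0 0)], sign=+1
Σ_t [3,4]: t=3:−1/432 t=4:+1/1152 = -5/3456
(3j)²=625/36036 [(4 5 3; -1 -1 2)], sign=+1
⇒ 4πI² = 3125/13013
I = (+1)√(3125/13013/(4π)) = 0.13823925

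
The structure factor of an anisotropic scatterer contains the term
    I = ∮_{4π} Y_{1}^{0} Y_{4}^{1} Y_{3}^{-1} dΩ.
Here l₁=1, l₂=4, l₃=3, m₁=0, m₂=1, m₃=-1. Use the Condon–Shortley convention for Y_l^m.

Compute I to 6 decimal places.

Rules hold: Σm=0, L=8 even, 3≤3≤5.
N = 3·9·7 = 189
Δ = 2!·0!·6!/9! = 1/252
Racah Σ t=1..1: t=1:−1/36 = -1/36
⇒ 3j(1 4 3; 0 0 0)² = 4/63, sgn +1
Racah Σ t=1..1: t=1:−1/48 = -1/48
⇒ 3j(1 4 3; 0 1 -1)² = 5/84, sgn -1
4πI² = N·(3j₀)²·(3jₘ)² = 5/7
I = -1·√(0.714286/4π) = -0.23841361

-0.238414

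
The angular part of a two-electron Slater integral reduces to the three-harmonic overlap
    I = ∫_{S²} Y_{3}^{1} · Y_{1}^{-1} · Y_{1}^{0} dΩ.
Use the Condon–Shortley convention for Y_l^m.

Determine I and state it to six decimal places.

|3−1|≤1≤3+1 violated ⇒ I = 0

0.000000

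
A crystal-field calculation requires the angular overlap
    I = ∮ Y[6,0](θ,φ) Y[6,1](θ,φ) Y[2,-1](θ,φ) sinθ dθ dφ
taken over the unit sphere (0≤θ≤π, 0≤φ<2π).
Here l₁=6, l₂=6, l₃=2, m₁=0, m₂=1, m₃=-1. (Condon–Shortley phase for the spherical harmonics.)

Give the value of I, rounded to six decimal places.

Checks pass: Σm=0; 14 even; l₃=2∈[0,12].
(2·6+1)(2·6+1)(2·2+1) = 845
Δ: 10! 2! 2! / 15! → 1/90090
sum: t=4:+1/69120 t=5:−1/14400 t=6:+1/69120 = -7/172800
3j²(6 6 2; 0 0 0) = Δ·Π!·Σ² = 14/715  (sign -1)
sum: t=5:−1/28800 t=6:+1/34560 = -1/172800
3j²(6 6 2; 0 1 -1) = Δ·Π!·Σ² = 1/1430  (sign +1)
combine: 4πI² = 845·14/715·1/1430 = 7/605
take √, sign -1: I = -0.03034355

-0.030344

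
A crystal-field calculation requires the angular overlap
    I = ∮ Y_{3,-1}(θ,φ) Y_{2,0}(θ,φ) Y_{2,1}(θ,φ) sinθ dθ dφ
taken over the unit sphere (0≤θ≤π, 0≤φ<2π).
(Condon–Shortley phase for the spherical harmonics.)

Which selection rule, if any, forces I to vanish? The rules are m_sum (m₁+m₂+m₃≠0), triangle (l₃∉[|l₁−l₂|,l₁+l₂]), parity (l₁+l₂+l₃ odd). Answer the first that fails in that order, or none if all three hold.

m₁+m₂+m₃ = -1 + 0 + 1 = 0  ✓
triangle: |3−2|=1 ≤ l₃=2 ≤ 3+2=5  ✓
parity: l₁+l₂+l₃ = 7 is odd  ✗

parity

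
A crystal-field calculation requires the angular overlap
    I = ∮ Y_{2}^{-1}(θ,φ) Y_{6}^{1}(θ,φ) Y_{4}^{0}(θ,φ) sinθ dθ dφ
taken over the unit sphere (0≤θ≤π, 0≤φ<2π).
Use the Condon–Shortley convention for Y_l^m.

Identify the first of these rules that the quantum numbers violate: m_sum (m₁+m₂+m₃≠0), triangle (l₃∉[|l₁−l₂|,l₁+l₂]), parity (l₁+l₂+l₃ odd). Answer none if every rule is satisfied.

none

Σmᵢ = 0  ✓
l₃∈[|l₁−l₂|,l₁+l₂]=[4,8], have l₃=4  ✓
Σlᵢ = 12 ⇒ even  ✓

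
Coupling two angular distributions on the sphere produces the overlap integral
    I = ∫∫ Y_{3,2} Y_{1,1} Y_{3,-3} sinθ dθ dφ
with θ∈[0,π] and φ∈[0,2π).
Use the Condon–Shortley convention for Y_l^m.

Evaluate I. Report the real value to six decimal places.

L=7 odd ⇒ parity kills the (l;000) factor ⇒ I = 0

0.000000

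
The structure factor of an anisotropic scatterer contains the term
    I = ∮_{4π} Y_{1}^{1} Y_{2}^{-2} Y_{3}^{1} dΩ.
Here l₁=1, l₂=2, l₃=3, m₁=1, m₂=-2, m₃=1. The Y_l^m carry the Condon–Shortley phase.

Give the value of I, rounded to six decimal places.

-0.082589

Checks pass: Σm=0; 6 even; l₃=3∈[1,3].
(2·1+1)(2·2+1)(2·3+1) = 105
Δ: 0! 2! 4! / 7! → 1/105
sum: t=0:+1/4 = 1/4
3j²(1 2 3; 0 0 0) = Δ·Π!·Σ² = 3/35  (sign -1)
sum: t=0:+1/48 = 1/48
3j²(1 2 3; 1 -2 1) = Δ·Π!·Σ² = 1/105  (sign +1)
combine: 4πI² = 105·3/35·1/105 = 3/35
take √, sign -1: I = -0.08258890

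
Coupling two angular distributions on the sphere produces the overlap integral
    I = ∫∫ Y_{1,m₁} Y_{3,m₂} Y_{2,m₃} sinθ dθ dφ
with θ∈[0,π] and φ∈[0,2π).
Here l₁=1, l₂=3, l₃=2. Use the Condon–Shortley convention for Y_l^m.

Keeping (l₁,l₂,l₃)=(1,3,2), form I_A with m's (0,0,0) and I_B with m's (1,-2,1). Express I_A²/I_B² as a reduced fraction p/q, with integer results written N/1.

Same 1,3,2: normalisation and zero-m 3j drop out of the ratio.
A: Δ: 2! 0! 4! / 7! → 1/105; sum: t=1:−1/4 = -1/4; 3j²(1 3 2; 0 0 0) = Δ·Π!·Σ² = 3/35  (sign -1)
B: Δ: 2! 0! 4! / 7! → 1/105; sum: t=0:+1/12 = 1/12; 3j²(1 3 2; 1 -2 1) = Δ·Π!·Σ² = 2/21  (sign -1)
I_A²/I_B² = (3/35)/(2/21) = 9/10

9/10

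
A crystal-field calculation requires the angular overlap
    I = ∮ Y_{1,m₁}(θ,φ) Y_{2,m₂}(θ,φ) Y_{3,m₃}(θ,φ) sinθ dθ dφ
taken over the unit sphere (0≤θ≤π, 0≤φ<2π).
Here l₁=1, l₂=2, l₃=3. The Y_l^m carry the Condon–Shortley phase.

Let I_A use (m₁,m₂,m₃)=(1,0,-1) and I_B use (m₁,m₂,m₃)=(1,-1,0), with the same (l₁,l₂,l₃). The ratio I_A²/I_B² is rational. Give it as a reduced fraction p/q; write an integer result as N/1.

2/1

l's match ⇒ only the (l;m) 3-j factors differ between A and B.
A: triangle coeff Δ(1,2,3) = 1/105; Σ_t [0,0]: t=0:+1/8 = 1/8; (3j)²=2/35 [(1 2 3; 1 0 -1)], sign=+1
B: triangle coeff Δ(1,2,3) = 1/105; Σ_t [0,0]: t=0:+1/12 = 1/12; (3j)²=1/35 [(1 2 3; 1 -1 0)], sign=-1
I_A²/I_B² = (2/35)/(1/35) = 2/1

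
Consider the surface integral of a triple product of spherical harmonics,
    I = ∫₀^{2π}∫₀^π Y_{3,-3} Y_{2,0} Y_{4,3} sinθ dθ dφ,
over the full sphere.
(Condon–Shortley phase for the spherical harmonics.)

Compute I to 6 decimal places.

0.000000

L=9 odd ⇒ parity kills the (l;000) factor ⇒ I = 0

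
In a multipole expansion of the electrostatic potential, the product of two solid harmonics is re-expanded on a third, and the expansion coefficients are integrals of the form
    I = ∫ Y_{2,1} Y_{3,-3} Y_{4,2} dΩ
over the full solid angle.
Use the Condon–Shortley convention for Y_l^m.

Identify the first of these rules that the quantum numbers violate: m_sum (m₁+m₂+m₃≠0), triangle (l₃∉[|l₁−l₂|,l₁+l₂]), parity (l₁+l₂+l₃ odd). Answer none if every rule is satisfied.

parity

Σmᵢ = 0  ✓
l₃∈[|l₁−l₂|,l₁+l₂]=[1,5], have l₃=4  ✓
Σlᵢ = 9 ⇒ odd  ✗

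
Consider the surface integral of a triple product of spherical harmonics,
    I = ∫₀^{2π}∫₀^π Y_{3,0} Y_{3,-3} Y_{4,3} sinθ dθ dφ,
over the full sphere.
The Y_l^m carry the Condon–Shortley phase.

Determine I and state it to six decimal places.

0.203551

m-sum 0 ✓  L=10 even ✓  0≤4≤6 ✓
Π(2lᵢ+1) = 7×7×9 = 441
triangle coeff Δ(3,3,4) = 1/34650
Σ_t [0,2]: t=0:+1/72 t=1:−1/16 t=2:+1/72 = -5/144
(3j)²=2/77 [(3 3 4; 0 0 0)], sign=-1
Σ_t [0,0]: t=0:+1/288 = 1/288
(3j)²=1/22 [(3 3 4; 0 -3 3)], sign=-1
⇒ 4πI² = 63/121
I = (+1)√(63/121/(4π)) = 0.20355073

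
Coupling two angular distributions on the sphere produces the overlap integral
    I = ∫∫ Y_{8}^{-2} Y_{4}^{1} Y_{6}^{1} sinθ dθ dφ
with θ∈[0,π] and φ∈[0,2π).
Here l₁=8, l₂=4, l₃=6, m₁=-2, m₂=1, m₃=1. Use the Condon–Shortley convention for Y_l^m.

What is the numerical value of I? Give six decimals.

Rules hold: Σm=0, L=18 even, 4≤6≤12.
N = 17·9·13 = 1989
Δ = 6!·10!·2!/19! = 1/23279256
Racah Σ t=2..4: t=2:+1/1658880 t=3:−1/518400 t=4:+1/1658880 = -1/1382400
⇒ 3j(8 4 6; 0 0 0)² = 504/46189, sgn -1
Racah Σ t=3..5: t=3:−1/2177280 t=4:+1/829440 t=5:−1/3456000 = 199/435456000
⇒ 3j(8 4 6; -2 1 1)² = 39601/3879876, sgn -1
4πI² = N·(3j₀)²·(3jₘ)² = 2138454/9653501
I = +1·√(0.221521/4π) = 0.13277081

0.132771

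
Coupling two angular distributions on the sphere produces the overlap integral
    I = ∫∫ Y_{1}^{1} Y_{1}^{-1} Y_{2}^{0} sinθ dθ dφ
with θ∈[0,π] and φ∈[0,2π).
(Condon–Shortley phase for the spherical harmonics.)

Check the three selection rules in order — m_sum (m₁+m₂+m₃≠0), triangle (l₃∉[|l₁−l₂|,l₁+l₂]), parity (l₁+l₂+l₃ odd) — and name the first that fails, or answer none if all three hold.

none

Σmᵢ = 0  ✓
l₃∈[|l₁−l₂|,l₁+l₂]=[0,2], have l₃=2  ✓
Σlᵢ = 4 ⇒ even  ✓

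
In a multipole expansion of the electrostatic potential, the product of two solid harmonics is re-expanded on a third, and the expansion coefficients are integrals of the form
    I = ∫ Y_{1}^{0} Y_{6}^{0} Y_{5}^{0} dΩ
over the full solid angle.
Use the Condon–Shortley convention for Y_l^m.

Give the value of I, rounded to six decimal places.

Rules hold: Σm=0, L=12 even, 5≤5≤7.
N = 3·13·11 = 429
Δ = 2!·0!·10!/13! = 1/858
Racah Σ t=1..1: t=1:−1/14400 = -1/14400
⇒ 3j(1 6 5; 0 0 0)² = 6/143, sgn +1
(m-triple is (0,0,0) — same symbol as above.)
4πI² = N·(3j₀)²·(3jₘ)² = 108/143
I = +1·√(0.755245/4π) = 0.24515397

0.245154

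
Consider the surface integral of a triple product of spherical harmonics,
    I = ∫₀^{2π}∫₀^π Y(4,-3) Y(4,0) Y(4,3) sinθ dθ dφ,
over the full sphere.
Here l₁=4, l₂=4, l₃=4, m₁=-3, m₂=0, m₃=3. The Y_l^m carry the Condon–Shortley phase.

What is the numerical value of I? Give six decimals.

m-sum 0 ✓  L=12 even ✓  0≤4≤8 ✓
Π(2lᵢ+1) = 9×9×9 = 729
triangle coeff Δ(4,4,4) = 1/450450
Σ_t [0,4]: t=0:+1/13824 t=1:−1/216 t=2:+1/64 t=3:−1/216 t=4:+1/13824 = 5/768
(3j)²=18/1001 [(4 4 4; 0 0 0)], sign=+1
Σ_t [3,4]: t=3:−1/864 t=4:+1/3456 = -1/1152
(3j)²=7/286 [(4 4 4; -3 0 3)], sign=+1
⇒ 4πI² = 6561/20449
I = (+1)√(6561/20449/(4π)) = 0.15978796

0.159788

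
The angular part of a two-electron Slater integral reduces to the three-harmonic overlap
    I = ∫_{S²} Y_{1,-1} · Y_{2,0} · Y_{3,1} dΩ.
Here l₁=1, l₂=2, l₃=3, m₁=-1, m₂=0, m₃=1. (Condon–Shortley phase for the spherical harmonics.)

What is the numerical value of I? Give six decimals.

-0.202301

Rules hold: Σm=0, L=6 even, 1≤3≤3.
N = 3·5·7 = 105
Δ = 0!·2!·4!/7! = 1/105
Racah Σ t=0..0: t=0:+1/4 = 1/4
⇒ 3j(1 2 3; 0 0 0)² = 3/35, sgn -1
Racah Σ t=0..0: t=0:+1/8 = 1/8
⇒ 3j(1 2 3; -1 0 1)² = 2/35, sgn +1
4πI² = N·(3j₀)²·(3jₘ)² = 18/35
I = -1·√(0.514286/4π) = -0.20230066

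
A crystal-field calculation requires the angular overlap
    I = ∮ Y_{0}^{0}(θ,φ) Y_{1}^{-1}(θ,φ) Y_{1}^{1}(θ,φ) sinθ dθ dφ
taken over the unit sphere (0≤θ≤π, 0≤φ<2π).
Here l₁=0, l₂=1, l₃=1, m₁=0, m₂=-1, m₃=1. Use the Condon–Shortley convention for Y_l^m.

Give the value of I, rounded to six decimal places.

Rules hold: Σm=0, L=2 even, 1≤1≤1.
N = 1·3·3 = 9
Δ = 0!·0!·2!/3! = 1/3
Racah Σ t=0..0: t=0:+1/1 = 1/1
⇒ 3j(0 1 1; 0 0 0)² = 1/3, sgn -1
Racah Σ t=0..0: t=0:+1/2 = 1/2
⇒ 3j(0 1 1; 0 -1 1)² = 1/3, sgn +1
4πI² = N·(3j₀)²·(3jₘ)² = 1/1
I = -1·√(1/4π) = -0.28209479

-0.282095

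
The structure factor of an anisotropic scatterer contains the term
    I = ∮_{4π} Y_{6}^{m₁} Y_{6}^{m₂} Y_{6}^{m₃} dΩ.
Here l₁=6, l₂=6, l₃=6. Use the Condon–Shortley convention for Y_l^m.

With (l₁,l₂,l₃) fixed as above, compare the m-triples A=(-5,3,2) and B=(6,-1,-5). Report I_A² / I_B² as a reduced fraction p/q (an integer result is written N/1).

2/11

l's match ⇒ only the (l;m) 3-j factors differ between A and B.
A: triangle coeff Δ(6,6,6) = 1/325909584; Σ_t [5,6]: t=5:−1/4147200 t=6:+1/3110400 = 1/12441600; (3j)²=7/4199 [(6 6 6; -5 3 2)], sign=+1
B: triangle coeff Δ(6,6,6) = 1/325909584; Σ_t [0,0]: t=0:+1/62208000 = 1/62208000; (3j)²=77/8398 [(6 6 6; 6 -1 -5)], sign=-1
I_A²/I_B² = (7/4199)/(77/8398) = 2/11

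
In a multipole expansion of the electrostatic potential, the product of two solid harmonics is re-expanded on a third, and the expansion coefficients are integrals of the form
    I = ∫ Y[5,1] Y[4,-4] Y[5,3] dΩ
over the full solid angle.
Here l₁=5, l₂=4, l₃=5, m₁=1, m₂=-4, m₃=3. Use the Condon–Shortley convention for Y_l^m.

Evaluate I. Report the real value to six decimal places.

m-sum 0 ✓  L=14 even ✓  1≤5≤9 ✓
Π(2lᵢ+1) = 11×9×11 = 1089
triangle coeff Δ(5,4,5) = 1/3153150
Σ_t [0,4]: t=0:+1/69120 t=1:−1/1728 t=2:+1/576 t=3:−1/1728 t=4:+1/69120 = 7/11520
(3j)²=2/143 [(5 4 5; 0 0 0)], sign=-1
Σ_t [0,0]: t=0:+1/27648 = 1/27648
(3j)²=10/429 [(5 4 5; 1 -4 3)], sign=+1
⇒ 4πI² = 60/169
I = (-1)√(60/169/(4π)) = -0.16808437

-0.168084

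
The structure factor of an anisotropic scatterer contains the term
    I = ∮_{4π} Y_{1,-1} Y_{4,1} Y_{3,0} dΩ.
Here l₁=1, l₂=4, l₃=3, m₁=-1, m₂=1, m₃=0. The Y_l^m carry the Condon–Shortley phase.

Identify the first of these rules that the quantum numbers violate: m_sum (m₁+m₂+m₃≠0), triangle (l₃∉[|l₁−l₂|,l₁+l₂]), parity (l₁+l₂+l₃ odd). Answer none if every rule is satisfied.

Σmᵢ = 0  ✓
l₃∈[|l₁−l₂|,l₁+l₂]=[3,5], have l₃=3  ✓
Σlᵢ = 8 ⇒ even  ✓

none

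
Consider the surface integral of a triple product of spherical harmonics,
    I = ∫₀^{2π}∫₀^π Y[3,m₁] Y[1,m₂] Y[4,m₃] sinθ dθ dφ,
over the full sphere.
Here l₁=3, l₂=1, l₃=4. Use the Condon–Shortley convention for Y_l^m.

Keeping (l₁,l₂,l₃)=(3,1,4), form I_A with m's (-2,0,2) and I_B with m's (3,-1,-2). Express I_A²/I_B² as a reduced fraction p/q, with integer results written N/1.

12/1

Shared (l₁,l₂,l₃)=(3,1,4): N and (l;000)² cancel in I_A²/I_B².
A: Δ = 0!·6!·2!/9! = 1/252; Racah Σ t=0..0: t=0:+1/120 = 1/120; ⇒ 3j(3 1 4; -2 0 2)² = 1/21, sgn +1
B: Δ = 0!·6!·2!/9! = 1/252; Racah Σ t=0..0: t=0:+1/1440 = 1/1440; ⇒ 3j(3 1 4; 3 -1 -2)² = 1/252, sgn +1
I_A²/I_B² = (1/21)/(1/252) = 12/1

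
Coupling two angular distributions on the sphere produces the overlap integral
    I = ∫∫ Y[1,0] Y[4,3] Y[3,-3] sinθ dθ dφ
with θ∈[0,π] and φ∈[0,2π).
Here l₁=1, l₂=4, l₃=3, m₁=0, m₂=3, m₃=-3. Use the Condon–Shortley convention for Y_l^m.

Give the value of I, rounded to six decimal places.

-0.162868

m-sum 0 ✓  L=8 even ✓  3≤3≤5 ✓
Π(2lᵢ+1) = 3×9×7 = 189
triangle coeff Δ(1,4,3) = 1/252
Σ_t [1,1]: t=1:−1/36 = -1/36
(3j)²=4/63 [(1 4 3; 0 0 0)], sign=+1
Σ_t [1,1]: t=1:−1/720 = -1/720
(3j)²=1/36 [(1 4 3; 0 3 -3)], sign=-1
⇒ 4πI² = 1/3
I = (-1)√(1/3/(4π)) = -0.16286750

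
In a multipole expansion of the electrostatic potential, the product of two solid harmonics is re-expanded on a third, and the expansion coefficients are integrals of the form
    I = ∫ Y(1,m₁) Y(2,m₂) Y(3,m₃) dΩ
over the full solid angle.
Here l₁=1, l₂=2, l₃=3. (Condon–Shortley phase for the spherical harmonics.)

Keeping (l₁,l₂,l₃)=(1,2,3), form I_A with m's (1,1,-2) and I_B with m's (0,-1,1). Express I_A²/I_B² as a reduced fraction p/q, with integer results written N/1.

5/4

Shared (l₁,l₂,l₃)=(1,2,3): N and (l;000)² cancel in I_A²/I_B².
A: Δ = 0!·2!·4!/7! = 1/105; Racah Σ t=0..0: t=0:+1/12 = 1/12; ⇒ 3j(1 2 3; 1 1 -2)² = 2/21, sgn -1
B: Δ = 0!·2!·4!/7! = 1/105; Racah Σ t=0..0: t=0:+1/6 = 1/6; ⇒ 3j(1 2 3; 0 -1 1)² = 8/105, sgn +1
I_A²/I_B² = (2/21)/(8/105) = 5/4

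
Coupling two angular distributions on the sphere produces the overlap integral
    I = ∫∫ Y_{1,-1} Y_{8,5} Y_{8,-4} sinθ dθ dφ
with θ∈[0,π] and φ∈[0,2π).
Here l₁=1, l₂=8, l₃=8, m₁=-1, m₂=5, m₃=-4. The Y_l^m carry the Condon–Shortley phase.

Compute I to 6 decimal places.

l₁+l₂+l₃=17 is odd: 3j(l;000)=0 ⇒ I=0

0.000000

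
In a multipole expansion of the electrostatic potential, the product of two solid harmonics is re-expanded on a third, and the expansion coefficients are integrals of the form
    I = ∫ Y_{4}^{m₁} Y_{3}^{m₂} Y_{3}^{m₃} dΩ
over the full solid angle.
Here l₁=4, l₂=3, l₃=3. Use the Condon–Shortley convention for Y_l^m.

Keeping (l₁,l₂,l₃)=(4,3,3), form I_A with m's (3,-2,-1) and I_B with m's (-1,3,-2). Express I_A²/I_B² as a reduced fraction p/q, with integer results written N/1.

7/15

l's match ⇒ only the (l;m) 3-j factors differ between A and B.
A: triangle coeff Δ(4,3,3) = 1/34650; Σ_t [0,1]: t=0:+1/144 t=1:−1/288 = 1/288; (3j)²=1/99 [(4 3 3; 3 -2 -1)], sign=+1
B: triangle coeff Δ(4,3,3) = 1/34650; Σ_t [4,4]: t=4:+1/288 = 1/288; (3j)²=5/231 [(4 3 3; -1 3 -2)], sign=-1
I_A²/I_B² = (1/99)/(5/231) = 7/15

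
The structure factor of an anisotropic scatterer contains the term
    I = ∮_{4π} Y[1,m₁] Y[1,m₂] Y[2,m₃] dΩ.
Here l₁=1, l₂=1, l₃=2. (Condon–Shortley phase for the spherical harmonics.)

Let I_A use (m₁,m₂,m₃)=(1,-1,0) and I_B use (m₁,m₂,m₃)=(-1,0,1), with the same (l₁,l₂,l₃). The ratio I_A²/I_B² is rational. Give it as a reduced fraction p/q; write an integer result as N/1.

1/3

l's match ⇒ only the (l;m) 3-j factors differ between A and B.
A: triangle coeff Δ(1,1,2) = 1/30; Σ_t [0,0]: t=0:+1/4 = 1/4; (3j)²=1/30 [(1 1 2; 1 -1 0)], sign=+1
B: triangle coeff Δ(1,1,2) = 1/30; Σ_t [0,0]: t=0:+1/2 = 1/2; (3j)²=1/10 [(1 1 2; -1 0 1)], sign=-1
I_A²/I_B² = (1/30)/(1/10) = 1/3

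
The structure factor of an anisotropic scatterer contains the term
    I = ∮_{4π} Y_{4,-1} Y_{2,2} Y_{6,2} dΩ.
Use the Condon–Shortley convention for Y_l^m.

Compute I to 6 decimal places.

0.000000

Σmᵢ = 3 ≠ 0, so the φ-integral vanishes; I = 0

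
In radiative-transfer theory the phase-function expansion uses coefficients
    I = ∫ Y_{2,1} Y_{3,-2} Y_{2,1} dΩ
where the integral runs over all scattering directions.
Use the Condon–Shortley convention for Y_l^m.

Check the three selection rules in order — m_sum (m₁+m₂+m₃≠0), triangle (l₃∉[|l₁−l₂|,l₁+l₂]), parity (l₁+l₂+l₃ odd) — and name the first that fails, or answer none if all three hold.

Σmᵢ = 0  ✓
l₃∈[|l₁−l₂|,l₁+l₂]=[1,5], have l₃=2  ✓
Σlᵢ = 7 ⇒ odd  ✗

parity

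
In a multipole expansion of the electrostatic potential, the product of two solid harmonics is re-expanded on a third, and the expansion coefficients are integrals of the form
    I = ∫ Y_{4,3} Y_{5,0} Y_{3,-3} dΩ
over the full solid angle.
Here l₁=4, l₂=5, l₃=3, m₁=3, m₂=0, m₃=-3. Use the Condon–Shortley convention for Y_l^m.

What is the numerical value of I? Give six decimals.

Rules hold: Σm=0, L=12 even, 1≤3≤9.
N = 9·11·7 = 693
Δ = 6!·2!·4!/13! = 1/180180
Racah Σ t=2..4: t=2:+1/576 t=3:−1/144 t=4:+1/576 = -1/288
⇒ 3j(4 5 3; 0 0 0)² = 20/1001, sgn +1
Racah Σ t=1..1: t=1:−1/5760 = -1/5760
⇒ 3j(4 5 3; 3 0 -3)² = 5/572, sgn -1
4πI² = N·(3j₀)²·(3jₘ)² = 225/1859
I = -1·√(0.121033/4π) = -0.09814013

-0.098140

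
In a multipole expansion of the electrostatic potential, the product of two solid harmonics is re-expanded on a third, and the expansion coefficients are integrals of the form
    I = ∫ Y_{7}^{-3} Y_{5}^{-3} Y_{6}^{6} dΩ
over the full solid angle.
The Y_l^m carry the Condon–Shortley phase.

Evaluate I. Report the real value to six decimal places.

m-sum 0 ✓  L=18 even ✓  2≤6≤12 ✓
Π(2lᵢ+1) = 15×11×13 = 2145
triangle coeff Δ(7,5,6) = 1/174594420
Σ_t [1,5]: t=1:−1/4147200 t=2:+1/207360 t=3:−1/82944 t=4:+1/207360 t=5:−1/4147200 = -1/345600
(3j)²=420/46189 [(7 5 6; 0 0 0)], sign=-1
Σ_t [2,2]: t=2:+1/46448640 = 1/46448640
(3j)²=75/8398 [(7 5 6; -3 -3 6)], sign=+1
⇒ 4πI² = 236250/1356277
I = (-1)√(236250/1356277/(4π)) = -0.11773532

-0.117735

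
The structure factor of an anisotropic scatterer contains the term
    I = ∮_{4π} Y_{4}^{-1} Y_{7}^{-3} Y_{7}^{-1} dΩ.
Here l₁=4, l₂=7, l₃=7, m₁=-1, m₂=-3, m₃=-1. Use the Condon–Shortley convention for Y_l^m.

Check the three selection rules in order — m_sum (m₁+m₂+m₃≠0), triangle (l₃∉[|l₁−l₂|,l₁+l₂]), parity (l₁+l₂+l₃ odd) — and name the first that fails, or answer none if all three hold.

Σmᵢ = -5  ✗
l₃∈[|l₁−l₂|,l₁+l₂]=[3,11], have l₃=7
Σlᵢ = 18 ⇒ even

m_sum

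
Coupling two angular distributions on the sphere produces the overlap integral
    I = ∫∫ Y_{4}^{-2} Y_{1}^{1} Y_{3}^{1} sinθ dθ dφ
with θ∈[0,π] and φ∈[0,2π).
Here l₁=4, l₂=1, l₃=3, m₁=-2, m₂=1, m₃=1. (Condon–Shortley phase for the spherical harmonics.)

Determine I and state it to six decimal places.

0.238414

m-sum 0 ✓  L=8 even ✓  3≤3≤5 ✓
Π(2lᵢ+1) = 9×3×7 = 189
triangle coeff Δ(4,1,3) = 1/252
Σ_t [1,1]: t=1:−1/36 = -1/36
(3j)²=4/63 [(4 1 3; 0 0 0)], sign=+1
Σ_t [2,2]: t=2:+1/96 = 1/96
(3j)²=5/84 [(4 1 3; -2 1 1)], sign=+1
⇒ 4πI² = 5/7
I = (+1)√(5/7/(4π)) = 0.23841361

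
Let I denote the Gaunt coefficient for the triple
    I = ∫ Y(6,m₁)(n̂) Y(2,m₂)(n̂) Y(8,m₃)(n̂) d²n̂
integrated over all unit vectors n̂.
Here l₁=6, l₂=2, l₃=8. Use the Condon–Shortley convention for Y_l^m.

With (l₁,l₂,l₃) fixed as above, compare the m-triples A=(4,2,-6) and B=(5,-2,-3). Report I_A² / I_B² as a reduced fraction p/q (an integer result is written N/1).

Shared (l₁,l₂,l₃)=(6,2,8): N and (l;000)² cancel in I_A²/I_B².
A: Δ = 0!·12!·4!/17! = 1/30940; Racah Σ t=0..0: t=0:+1/174182400 = 1/174182400; ⇒ 3j(6 2 8; 4 2 -6)² = 11/340, sgn +1
B: Δ = 0!·12!·4!/17! = 1/30940; Racah Σ t=0..0: t=0:+1/958003200 = 1/958003200; ⇒ 3j(6 2 8; 5 -2 -3)² = 1/6188, sgn -1
I_A²/I_B² = (11/340)/(1/6188) = 1001/5

1001/5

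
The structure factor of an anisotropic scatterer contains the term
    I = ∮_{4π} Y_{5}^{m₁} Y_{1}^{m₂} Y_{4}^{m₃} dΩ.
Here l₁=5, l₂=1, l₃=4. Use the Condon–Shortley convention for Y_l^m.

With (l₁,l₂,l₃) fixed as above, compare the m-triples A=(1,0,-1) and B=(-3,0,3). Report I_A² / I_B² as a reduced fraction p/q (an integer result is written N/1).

3/2

Shared (l₁,l₂,l₃)=(5,1,4): N and (l;000)² cancel in I_A²/I_B².
A: Δ = 2!·8!·0!/11! = 1/495; Racah Σ t=1..1: t=1:−1/720 = -1/720; ⇒ 3j(5 1 4; 1 0 -1)² = 8/165, sgn +1
B: Δ = 2!·8!·0!/11! = 1/495; Racah Σ t=1..1: t=1:−1/5040 = -1/5040; ⇒ 3j(5 1 4; -3 0 3)² = 16/495, sgn +1
I_A²/I_B² = (8/165)/(16/495) = 3/2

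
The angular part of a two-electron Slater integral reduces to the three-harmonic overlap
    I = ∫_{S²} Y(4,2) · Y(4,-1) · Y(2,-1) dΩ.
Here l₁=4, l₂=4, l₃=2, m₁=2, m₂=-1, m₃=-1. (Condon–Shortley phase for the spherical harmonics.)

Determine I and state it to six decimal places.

0.127700

m-sum 0 ✓  L=10 even ✓  0≤2≤8 ✓
Π(2lᵢ+1) = 9×9×5 = 405
triangle coeff Δ(4,4,2) = 1/13860
Σ_t [2,4]: t=2:+1/192 t=3:−1/36 t=4:+1/192 = -5/288
(3j)²=20/693 [(4 4 2; 0 0 0)], sign=-1
Σ_t [1,2]: t=1:−1/240 t=2:+1/96 = 1/160
(3j)²=27/1540 [(4 4 2; 2 -1 -1)], sign=-1
⇒ 4πI² = 1215/5929
I = (+1)√(1215/5929/(4π)) = 0.12770047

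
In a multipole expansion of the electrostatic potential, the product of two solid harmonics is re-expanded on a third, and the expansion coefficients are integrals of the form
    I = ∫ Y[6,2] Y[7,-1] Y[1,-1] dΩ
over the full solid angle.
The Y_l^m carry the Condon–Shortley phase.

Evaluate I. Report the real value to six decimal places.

-0.135514

Checks pass: Σm=0; 14 even; l₃=1∈[1,13].
(2·6+1)(2·7+1)(2·1+1) = 585
Δ: 12! 0! 2! / 15! → 1/1365
sum: t=6:+1/518400 = 1/518400
3j²(6 7 1; 0 0 0) = Δ·Π!·Σ² = 7/195  (sign -1)
sum: t=4:+1/1935360 = 1/1935360
3j²(6 7 1; 2 -1 -1) = Δ·Π!·Σ² = 1/91  (sign +1)
combine: 4πI² = 585·7/195·1/91 = 3/13
take √, sign -1: I = -0.13551395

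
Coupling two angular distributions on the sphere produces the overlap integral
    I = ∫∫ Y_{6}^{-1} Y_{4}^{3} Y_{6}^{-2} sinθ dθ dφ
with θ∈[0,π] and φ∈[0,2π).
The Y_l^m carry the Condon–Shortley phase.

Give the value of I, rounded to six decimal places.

-0.039511

Checks pass: Σm=0; 16 even; l₃=6∈[2,10].
(2·6+1)(2·4+1)(2·6+1) = 1521
Δ: 4! 8! 4! / 17! → 1/15315300
sum: t=0:+1/829440 t=1:−1/25920 t=2:+1/9216 t=3:−1/25920 t=4:+1/829440 = 7/207360
3j²(6 4 6; 0 0 0) = Δ·Π!·Σ² = 28/2431  (sign +1)
sum: t=3:−1/82944 t=4:+1/103680 = -1/414720
3j²(6 4 6; -1 3 -2) = Δ·Π!·Σ² = 49/43758  (sign -1)
combine: 4πI² = 1521·28/2431·49/43758 = 686/34969
take √, sign -1: I = -0.03951077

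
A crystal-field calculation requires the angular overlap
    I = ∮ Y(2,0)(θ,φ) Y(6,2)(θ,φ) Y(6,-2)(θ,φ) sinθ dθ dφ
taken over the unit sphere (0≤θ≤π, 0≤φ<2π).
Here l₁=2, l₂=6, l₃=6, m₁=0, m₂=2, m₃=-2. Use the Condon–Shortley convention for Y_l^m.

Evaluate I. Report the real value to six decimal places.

0.114688

Checks pass: Σm=0; 14 even; l₃=6∈[4,8].
(2·2+1)(2·6+1)(2·6+1) = 845
Δ: 2! 2! 10! / 15! → 1/90090
sum: t=0:+1/69120 t=1:−1/14400 t=2:+1/69120 = -7/172800
3j²(2 6 6; 0 0 0) = Δ·Π!·Σ² = 14/715  (sign -1)
sum: t=0:+1/322560 t=1:−1/30240 t=2:+1/69120 = -1/64512
3j²(2 6 6; 0 2 -2) = Δ·Π!·Σ² = 10/1001  (sign -1)
combine: 4πI² = 845·14/715·10/1001 = 20/121
take √, sign +1: I = 0.11468784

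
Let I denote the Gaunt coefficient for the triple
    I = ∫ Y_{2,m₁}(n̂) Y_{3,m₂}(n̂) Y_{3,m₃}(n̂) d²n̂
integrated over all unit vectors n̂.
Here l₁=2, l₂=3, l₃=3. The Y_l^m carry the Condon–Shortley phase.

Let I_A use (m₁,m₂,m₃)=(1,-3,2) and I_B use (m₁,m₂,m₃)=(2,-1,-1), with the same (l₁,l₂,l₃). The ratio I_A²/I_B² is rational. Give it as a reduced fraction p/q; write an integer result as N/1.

l's match ⇒ only the (l;m) 3-j factors differ between A and B.
A: triangle coeff Δ(2,3,3) = 1/3780; Σ_t [0,0]: t=0:+1/48 = 1/48; (3j)²=5/84 [(2 3 3; 1 -3 2)], sign=-1
B: triangle coeff Δ(2,3,3) = 1/3780; Σ_t [0,0]: t=0:+1/16 = 1/16; (3j)²=2/35 [(2 3 3; 2 -1 -1)], sign=+1
I_A²/I_B² = (5/84)/(2/35) = 25/24

25/24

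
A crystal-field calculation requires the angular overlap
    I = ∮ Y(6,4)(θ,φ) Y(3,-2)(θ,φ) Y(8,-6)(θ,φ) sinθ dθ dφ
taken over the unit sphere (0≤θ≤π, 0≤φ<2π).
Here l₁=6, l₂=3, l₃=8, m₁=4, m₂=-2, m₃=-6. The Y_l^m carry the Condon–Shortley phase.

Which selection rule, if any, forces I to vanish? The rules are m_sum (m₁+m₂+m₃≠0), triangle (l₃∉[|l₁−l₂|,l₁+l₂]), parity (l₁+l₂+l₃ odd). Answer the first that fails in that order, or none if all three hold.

m₁+m₂+m₃ = 4 − 2 − 6 = -4  ✗
triangle: |6−3|=3 ≤ l₃=8 ≤ 6+3=9
parity: l₁+l₂+l₃ = 17 is odd

m_sum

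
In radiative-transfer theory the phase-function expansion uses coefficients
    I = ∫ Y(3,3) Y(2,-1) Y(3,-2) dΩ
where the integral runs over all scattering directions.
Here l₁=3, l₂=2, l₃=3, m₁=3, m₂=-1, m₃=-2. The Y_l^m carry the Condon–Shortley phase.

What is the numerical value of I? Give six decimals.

-0.210261

m-sum 0 ✓  L=8 even ✓  1≤3≤5 ✓
Π(2lᵢ+1) = 7×5×7 = 245
triangle coeff Δ(3,2,3) = 1/3780
Σ_t [0,2]: t=0:+1/24 t=1:−1/4 t=2:+1/24 = -1/6
(3j)²=4/105 [(3 2 3; 0 0 0)], sign=+1
Σ_t [0,0]: t=0:+1/48 = 1/48
(3j)²=5/84 [(3 2 3; 3 -1 -2)], sign=-1
⇒ 4πI² = 5/9
I = (-1)√(5/9/(4π)) = -0.21026104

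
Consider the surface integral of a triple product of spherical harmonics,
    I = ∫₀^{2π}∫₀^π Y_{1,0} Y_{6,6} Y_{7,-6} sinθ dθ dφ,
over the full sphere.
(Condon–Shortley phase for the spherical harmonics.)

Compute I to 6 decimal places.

Rules hold: Σm=0, L=14 even, 5≤7≤7.
N = 3·13·15 = 585
Δ = 0!·2!·12!/15! = 1/1365
Racah Σ t=0..0: t=0:+1/518400 = 1/518400
⇒ 3j(1 6 7; 0 0 0)² = 7/195, sgn -1
Racah Σ t=0..0: t=0:+1/479001600 = 1/479001600
⇒ 3j(1 6 7; 0 6 -6)² = 1/105, sgn -1
4πI² = N·(3j₀)²·(3jₘ)² = 1/5
I = +1·√(0.2/4π) = 0.12615663

0.126157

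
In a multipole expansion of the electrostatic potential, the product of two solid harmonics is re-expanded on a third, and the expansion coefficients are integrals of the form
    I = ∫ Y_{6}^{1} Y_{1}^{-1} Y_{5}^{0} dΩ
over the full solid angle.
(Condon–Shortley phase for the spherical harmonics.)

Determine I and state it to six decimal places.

-0.187239

m-sum 0 ✓  L=12 even ✓  5≤5≤7 ✓
Π(2lᵢ+1) = 13×3×11 = 429
triangle coeff Δ(6,1,5) = 1/858
Σ_t [1,1]: t=1:−1/14400 = -1/14400
(3j)²=6/143 [(6 1 5; 0 0 0)], sign=+1
Σ_t [0,0]: t=0:+1/28800 = 1/28800
(3j)²=7/286 [(6 1 5; 1 -1 0)], sign=-1
⇒ 4πI² = 63/143
I = (-1)√(63/143/(4π)) = -0.18723944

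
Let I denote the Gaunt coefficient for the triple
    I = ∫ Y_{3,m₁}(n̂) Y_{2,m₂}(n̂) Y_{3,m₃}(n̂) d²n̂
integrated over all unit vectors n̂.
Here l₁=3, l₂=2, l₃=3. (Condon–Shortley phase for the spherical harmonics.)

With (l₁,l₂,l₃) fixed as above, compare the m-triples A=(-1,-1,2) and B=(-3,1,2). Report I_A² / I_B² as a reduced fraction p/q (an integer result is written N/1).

3/5

Same 3,2,3: normalisation and zero-m 3j drop out of the ratio.
A: Δ: 2! 4! 2! / 9! → 1/3780; sum: t=0:+1/48 t=1:−1/12 = -1/16; 3j²(3 2 3; -1 -1 2) = Δ·Π!·Σ² = 1/28  (sign +1)
B: Δ: 2! 4! 2! / 9! → 1/3780; sum: t=2:+1/48 = 1/48; 3j²(3 2 3; -3 1 2) = Δ·Π!·Σ² = 5/84  (sign -1)
I_A²/I_B² = (1/28)/(5/84) = 3/5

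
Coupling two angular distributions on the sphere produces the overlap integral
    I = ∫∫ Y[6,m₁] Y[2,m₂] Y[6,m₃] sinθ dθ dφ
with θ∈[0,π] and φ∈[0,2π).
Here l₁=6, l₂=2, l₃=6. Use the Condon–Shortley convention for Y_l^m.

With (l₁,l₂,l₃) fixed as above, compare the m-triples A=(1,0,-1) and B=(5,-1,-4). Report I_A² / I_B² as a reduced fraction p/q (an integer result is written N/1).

169/297

Shared (l₁,l₂,l₃)=(6,2,6): N and (l;000)² cancel in I_A²/I_B².
A: Δ = 2!·10!·2!/15! = 1/90090; Racah Σ t=0..2: t=0:+1/57600 t=1:−1/17280 t=2:+1/120960 = -13/403200; ⇒ 3j(6 2 6; 1 0 -1)² = 13/770, sgn +1
B: Δ = 2!·10!·2!/15! = 1/90090; Racah Σ t=0..1: t=0:+1/725760 t=1:−1/7257600 = 1/806400; ⇒ 3j(6 2 6; 5 -1 -4)² = 27/910, sgn +1
I_A²/I_B² = (13/770)/(27/910) = 169/297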